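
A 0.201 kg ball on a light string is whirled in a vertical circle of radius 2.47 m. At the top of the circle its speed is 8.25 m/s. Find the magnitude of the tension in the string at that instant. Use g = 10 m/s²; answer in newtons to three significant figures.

At the top, both T and the weight mg point inward (toward the centre), so T + mg = mv²/r.
T = m(v²/r − g) = 0.201 × ((8.25)²/2.47 − 10.0) = 0.201 × (27.56 − 10.0) = 0.201 × 17.56 = 3.529 N.

3.53 N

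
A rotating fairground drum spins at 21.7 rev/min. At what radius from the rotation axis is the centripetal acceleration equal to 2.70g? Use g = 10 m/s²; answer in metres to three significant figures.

5.23 m

ω = 21.7 rev/min × 2π/60 = 2.272 rad/s.
a_c = ω²r = 2.70g ⇒ r = 2.70 × 10.0 / (2.272)² = 27.00/5.164 = 5.229 m.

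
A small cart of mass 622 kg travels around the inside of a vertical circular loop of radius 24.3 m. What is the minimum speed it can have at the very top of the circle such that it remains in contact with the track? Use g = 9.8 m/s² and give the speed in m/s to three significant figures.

15.4 m/s

At the highest point the centre is directly below, so both the weight and N act inward: N + mg = mv²/r.
At minimum speed N → 0, so mg = mv_min²/r ⇒ v_min = √(g r) = √(9.8 × 24.3) = 15.43 m/s.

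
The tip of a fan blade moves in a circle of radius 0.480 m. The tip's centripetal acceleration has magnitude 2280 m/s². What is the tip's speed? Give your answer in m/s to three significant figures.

a_c = v²/r ⇒ v = √(a_c · r) = √(2280 × 0.480) = √1094 = 33.08 m/s.

33.1 m/s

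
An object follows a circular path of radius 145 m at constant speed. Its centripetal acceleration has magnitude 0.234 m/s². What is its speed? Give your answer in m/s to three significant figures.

5.82 m/s

a_c = v²/r ⇒ v = √(a_c · r) = √(0.234 × 145) = √33.93 = 5.825 m/s.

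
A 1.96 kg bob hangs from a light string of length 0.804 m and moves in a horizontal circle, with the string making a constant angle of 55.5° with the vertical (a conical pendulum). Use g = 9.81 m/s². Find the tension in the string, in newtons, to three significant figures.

33.9 N

Vertically the bob has no acceleration, so T cosθ = mg.
T = mg/cosθ = 1.96 × 9.81 / cos 55.5° = 19.23/0.5664 = 33.95 N.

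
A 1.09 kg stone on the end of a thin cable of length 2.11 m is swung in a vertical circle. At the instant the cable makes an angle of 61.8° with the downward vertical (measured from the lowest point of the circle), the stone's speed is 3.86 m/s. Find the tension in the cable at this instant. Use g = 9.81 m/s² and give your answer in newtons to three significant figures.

12.7 N

Take the radial direction toward the centre of the circle as positive. The component of the weight along the string toward the centre is −mg cos φ (φ measured from the bottom), so Newton's second law along the string gives T − mg cos φ = m v²/r.
cos 61.8° = 0.4726, so T = m(v²/r + g cos φ) = 1.09 × ((3.86)²/2.11 + 9.81 × 0.4726) = 1.09 × (7.061 + (4.636)) = 1.09 × 11.70 = 12.75 N.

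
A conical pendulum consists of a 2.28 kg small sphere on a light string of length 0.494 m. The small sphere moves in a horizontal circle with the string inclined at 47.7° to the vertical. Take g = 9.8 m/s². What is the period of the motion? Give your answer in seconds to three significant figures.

r = L sinθ = 0.3654 m. From T sinθ = mω²r and T cosθ = mg: tanθ = ω²r/g, so ω² = g tanθ / r = g/(L cosθ).
ω = √(g/(L cosθ)) = √(9.8/(0.494 × 0.6730)) = √29.48 = 5.429 rad/s.
Period = 2π/ω = 1.157 s.

1.16 s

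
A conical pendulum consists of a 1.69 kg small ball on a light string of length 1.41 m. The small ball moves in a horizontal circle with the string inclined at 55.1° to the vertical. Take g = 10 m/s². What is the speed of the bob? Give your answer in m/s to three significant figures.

The radius of the circle is r = L sinθ = 1.41 × sin 55.1° = 1.156 m.
Horizontally T sinθ = mv²/r and vertically T cosθ = mg, so tanθ = v²/(rg).
v = √(r g tanθ) = √(1.156 × 10.0 × 1.433) = √16.58 = 4.071 m/s.

4.07 m/s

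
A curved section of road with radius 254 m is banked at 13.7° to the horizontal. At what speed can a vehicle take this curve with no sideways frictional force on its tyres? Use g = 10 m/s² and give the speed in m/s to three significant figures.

On a frictionless banked curve, N sinθ = mv²/r and N cosθ = mg, so tanθ = v²/(rg).
v = √(r g tanθ) = √(254 × 10.0 × tan 13.7°) = √(254 × 10.0 × 0.2438) = √619.2 = 24.88 m/s.

24.9 m/s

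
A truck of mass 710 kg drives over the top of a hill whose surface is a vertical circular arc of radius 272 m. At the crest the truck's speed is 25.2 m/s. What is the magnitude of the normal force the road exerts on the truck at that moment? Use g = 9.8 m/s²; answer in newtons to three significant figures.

At the crest the centripetal acceleration points downward (toward the centre of the arc), so mg − N = mv²/r.
N = m(g − v²/r) = 710 × (9.8 − (25.2)²/272) = 710 × (9.8 − 2.335) = 710 × 7.465 = 5300 N.

5300 N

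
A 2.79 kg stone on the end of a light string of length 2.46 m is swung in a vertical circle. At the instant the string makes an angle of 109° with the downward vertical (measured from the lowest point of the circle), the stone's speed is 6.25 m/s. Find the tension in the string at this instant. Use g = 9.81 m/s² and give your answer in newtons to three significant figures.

35.4 N

Take the radial direction toward the centre of the circle as positive. The component of the weight along the string toward the centre is −mg cos φ (φ measured from the bottom), so Newton's second law along the string gives T − mg cos φ = m v²/r.
cos 109° = -0.3256, so T = m(v²/r + g cos φ) = 2.79 × ((6.25)²/2.46 + 9.81 × -0.3256) = 2.79 × (15.88 + (-3.194)) = 2.79 × 12.69 = 35.39 N.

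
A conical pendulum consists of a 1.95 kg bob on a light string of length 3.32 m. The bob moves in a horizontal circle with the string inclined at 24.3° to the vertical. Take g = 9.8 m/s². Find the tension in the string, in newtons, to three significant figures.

21.0 N

Vertically the bob has no acceleration, so T cosθ = mg.
T = mg/cosθ = 1.95 × 9.8 / cos 24.3° = 19.11/0.9114 = 20.97 N.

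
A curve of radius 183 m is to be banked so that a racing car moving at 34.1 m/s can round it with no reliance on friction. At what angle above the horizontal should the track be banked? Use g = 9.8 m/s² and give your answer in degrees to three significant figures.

33.0°

With no friction, the horizontal component of the normal force provides the centripetal force: N sinθ = mv²/r, while N cosθ = mg vertically.
Dividing: tanθ = v²/(r g) = (34.1)²/(183 × 9.8) = 1163/1793 = 0.6484.
θ = arctan(0.6484) = 32.96°.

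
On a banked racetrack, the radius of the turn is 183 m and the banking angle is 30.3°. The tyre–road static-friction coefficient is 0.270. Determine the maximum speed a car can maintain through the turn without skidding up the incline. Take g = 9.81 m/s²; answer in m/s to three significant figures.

42.7 m/s

At the maximum speed, friction acts down the slope at its limiting value f = μN. Radially (horizontal, toward centre): N sinθ + μN cosθ = mv²/r. Vertically: N cosθ − μN sinθ = mg.
Dividing: v² = r g (sinθ + μcosθ)/(cosθ − μsinθ).
sinθ + μcosθ = 0.5045 + 0.270×0.8634 = 0.7376; cosθ − μsinθ = 0.8634 − 0.270×0.5045 = 0.7272.
v² = 183 × 9.81 × 0.7376/0.7272 = 1821 m²/s², so v = 42.67 m/s.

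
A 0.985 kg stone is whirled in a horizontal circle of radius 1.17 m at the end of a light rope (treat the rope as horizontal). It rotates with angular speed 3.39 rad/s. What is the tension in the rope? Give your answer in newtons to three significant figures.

v = ωr = 3.39 × 1.17 = 3.966 m/s.
The tension is the only horizontal force, so it supplies the full centripetal force: T = m v²/r = 0.985 × (3.966)²/1.17 = 0.985 × 15.73/1.17 = 13.24 N.

13.2 N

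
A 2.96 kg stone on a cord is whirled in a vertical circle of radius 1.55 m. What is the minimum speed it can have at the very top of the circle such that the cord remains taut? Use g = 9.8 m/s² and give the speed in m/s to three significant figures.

At the top, both weight mg and T point toward the centre: T + mg = mv²/r.
At minimum speed T → 0, so mg = mv_min²/r ⇒ v_min = √(g r) = √(9.8 × 1.55) = 3.897 m/s.

3.90 m/s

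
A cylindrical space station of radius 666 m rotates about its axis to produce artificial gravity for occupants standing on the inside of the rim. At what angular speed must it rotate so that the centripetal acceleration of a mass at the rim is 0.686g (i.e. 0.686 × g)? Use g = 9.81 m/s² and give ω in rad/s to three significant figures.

0.101 rad/s

Centripetal acceleration a_c = ω²r. Setting ω²r = 0.686g:
ω = √(0.686g / r) = √(0.686 × 9.81 / 666) = √0.01010 = 0.1005 rad/s.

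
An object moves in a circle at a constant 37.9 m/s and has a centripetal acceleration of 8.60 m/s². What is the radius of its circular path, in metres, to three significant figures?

a_c = v²/r ⇒ r = v²/a_c = (37.9)²/8.60 = 1436/8.60 = 167.0 m.

167 m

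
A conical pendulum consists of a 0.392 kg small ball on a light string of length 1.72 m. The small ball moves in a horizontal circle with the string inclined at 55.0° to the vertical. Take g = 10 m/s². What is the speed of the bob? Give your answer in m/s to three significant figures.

The radius of the circle is r = L sinθ = 1.72 × sin 55.0° = 1.409 m.
Horizontally T sinθ = mv²/r and vertically T cosθ = mg, so tanθ = v²/(rg).
v = √(r g tanθ) = √(1.409 × 10.0 × 1.428) = √20.12 = 4.486 m/s.

4.49 m/s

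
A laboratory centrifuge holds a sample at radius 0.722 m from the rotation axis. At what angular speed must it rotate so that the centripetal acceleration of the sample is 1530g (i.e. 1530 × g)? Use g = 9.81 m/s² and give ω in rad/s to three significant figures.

144 rad/s

Centripetal acceleration a_c = ω²r. Setting ω²r = 1530g:
ω = √(1530g / r) = √(1530 × 9.81 / 0.722) = √20790 = 144.2 rad/s.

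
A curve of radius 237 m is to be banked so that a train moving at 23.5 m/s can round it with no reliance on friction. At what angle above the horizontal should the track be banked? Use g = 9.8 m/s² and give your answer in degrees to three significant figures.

13.4°

For a frictionless banked turn: horizontally N sinθ = mv²/r and vertically N cosθ = mg.
Dividing: tanθ = v²/(r g) = (23.5)²/(237 × 9.8) = 552.2/2323 = 0.2378.
θ = arctan(0.2378) = 13.37°.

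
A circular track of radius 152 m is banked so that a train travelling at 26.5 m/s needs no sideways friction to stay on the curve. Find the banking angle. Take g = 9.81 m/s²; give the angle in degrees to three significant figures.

25.2°

For a frictionless banked turn: horizontally N sinθ = mv²/r and vertically N cosθ = mg.
Dividing: tanθ = v²/(r g) = (26.5)²/(152 × 9.81) = 702.2/1491 = 0.4710.
θ = arctan(0.4710) = 25.22°.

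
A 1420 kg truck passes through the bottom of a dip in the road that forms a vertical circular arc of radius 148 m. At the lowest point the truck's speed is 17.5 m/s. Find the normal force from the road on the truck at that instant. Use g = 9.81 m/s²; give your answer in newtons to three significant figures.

16900 N

At the lowest point, N points up (toward the centre) and the weight mg points down (away from the centre), so the net inward force is N − mg = mv²/r.
N = m(v²/r + g) = 1420 × ((17.5)²/148 + 9.81) = 1420 × (2.069 + 9.81) = 1420 × 11.88 = 16870 N.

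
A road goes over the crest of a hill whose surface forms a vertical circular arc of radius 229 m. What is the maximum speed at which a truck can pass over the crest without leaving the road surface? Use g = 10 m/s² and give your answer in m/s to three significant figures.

At the crest the centre of the circle is below the truck, so the net downward (centripetal) force is mg − N = mv²/r.
The truck leaves the road when N → 0, giving v_max = √(g r) = √(10.0 × 229) = 47.85 m/s.

47.9 m/s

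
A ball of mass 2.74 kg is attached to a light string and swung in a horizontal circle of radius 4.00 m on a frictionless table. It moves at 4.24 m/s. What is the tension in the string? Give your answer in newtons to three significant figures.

The tension is the only horizontal force, so it supplies the full centripetal force: T = m v²/r = 2.74 × (4.240)²/4.00 = 2.74 × 17.98/4.00 = 12.31 N.

12.3 N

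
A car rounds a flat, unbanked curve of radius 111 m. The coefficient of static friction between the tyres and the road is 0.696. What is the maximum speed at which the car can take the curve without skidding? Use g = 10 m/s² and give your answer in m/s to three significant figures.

27.8 m/s

On a flat curve, static friction is the only horizontal force, so it must supply the full centripetal force: μ_s m g = m v²/r.
Mass cancels: v_max = √(μ_s g r) = √(0.696 × 10.0 × 111) = √772.6 = 27.79 m/s.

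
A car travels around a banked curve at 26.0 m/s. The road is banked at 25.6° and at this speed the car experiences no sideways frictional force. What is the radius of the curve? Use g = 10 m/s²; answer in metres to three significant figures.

141 m

Frictionless banking: tanθ = v²/(rg), so r = v²/(g tanθ).
r = (26.0)²/(10.0 × tan 25.6°) = 676.0/(10.0 × 0.4791) = 676.0/4.791 = 141.1 m.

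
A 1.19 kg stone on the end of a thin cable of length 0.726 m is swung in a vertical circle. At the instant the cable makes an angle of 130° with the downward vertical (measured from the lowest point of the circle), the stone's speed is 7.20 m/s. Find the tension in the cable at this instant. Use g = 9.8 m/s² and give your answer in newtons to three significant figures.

77.5 N

Take the radial direction toward the centre of the circle as positive. The component of the weight along the string toward the centre is −mg cos φ (φ measured from the bottom), so Newton's second law along the string gives T − mg cos φ = m v²/r.
cos 130° = -0.6428, so T = m(v²/r + g cos φ) = 1.19 × ((7.20)²/0.726 + 9.8 × -0.6428) = 1.19 × (71.40 + (-6.299)) = 1.19 × 65.11 = 77.48 N.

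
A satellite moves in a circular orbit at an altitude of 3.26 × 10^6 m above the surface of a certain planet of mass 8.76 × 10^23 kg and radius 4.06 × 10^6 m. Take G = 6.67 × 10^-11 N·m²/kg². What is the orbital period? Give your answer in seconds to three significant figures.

r = R + h = 4.06 × 10^6 + 3.26 × 10^6 = 7.320 × 10^6 m. Gravity provides the centripetal force: G M m / r² = m v² / r ⇒ v = √(GM/r) = 2825 m/s.
T = 2πr/v = 2π × 7.320 × 10^6 / 2825 = 16280 s.

16300 s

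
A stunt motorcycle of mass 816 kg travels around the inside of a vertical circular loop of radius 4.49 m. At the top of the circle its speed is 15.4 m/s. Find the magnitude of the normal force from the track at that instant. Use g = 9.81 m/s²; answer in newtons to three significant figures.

At the top, both N and the weight mg point inward (toward the centre), so N + mg = mv²/r.
N = m(v²/r − g) = 816 × ((15.4)²/4.49 − 9.81) = 816 × (52.82 − 9.81) = 816 × 43.01 = 35100 N.

35100 N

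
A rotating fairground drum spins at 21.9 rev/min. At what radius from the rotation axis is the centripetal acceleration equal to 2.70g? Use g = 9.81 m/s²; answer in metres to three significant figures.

5.04 m

ω = 21.9 rev/min × 2π/60 = 2.293 rad/s.
a_c = ω²r = 2.70g ⇒ r = 2.70 × 9.81 / (2.293)² = 26.49/5.260 = 5.036 m.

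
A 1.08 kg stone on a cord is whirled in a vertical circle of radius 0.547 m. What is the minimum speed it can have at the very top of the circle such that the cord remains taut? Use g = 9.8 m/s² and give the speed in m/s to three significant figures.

At the highest point the centre is directly below, so both the weight and T act inward: T + mg = mv²/r.
At minimum speed T → 0, so mg = mv_min²/r ⇒ v_min = √(g r) = √(9.8 × 0.547) = 2.315 m/s.

2.32 m/s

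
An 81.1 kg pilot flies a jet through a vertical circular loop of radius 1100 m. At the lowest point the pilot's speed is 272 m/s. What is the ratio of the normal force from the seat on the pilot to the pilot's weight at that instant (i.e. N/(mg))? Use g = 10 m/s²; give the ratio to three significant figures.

At the bottom, N − mg = mv²/r, so N = m(v²/r + g) and N/(mg) = v²/(rg) + 1 = (272)²/(1100 × 10.0) + 1 = 6.726 + 1 = 7.726.

7.73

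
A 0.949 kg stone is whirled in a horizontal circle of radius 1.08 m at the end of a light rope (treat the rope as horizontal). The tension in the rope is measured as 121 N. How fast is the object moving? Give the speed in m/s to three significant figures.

T = m v²/r ⇒ v = √(T r / m) = √(121 × 1.08 / 0.949) = √137.7 = 11.73 m/s.

11.7 m/s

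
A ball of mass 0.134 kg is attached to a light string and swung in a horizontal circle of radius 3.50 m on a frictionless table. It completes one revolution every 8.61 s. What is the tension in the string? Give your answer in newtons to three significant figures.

0.250 N

v = 2πr/T = 2π × 3.50/8.61 = 2.554 m/s.
The tension is the only horizontal force, so it supplies the full centripetal force: T = m v²/r = 0.134 × (2.554)²/3.50 = 0.134 × 6.524/3.50 = 0.2498 N.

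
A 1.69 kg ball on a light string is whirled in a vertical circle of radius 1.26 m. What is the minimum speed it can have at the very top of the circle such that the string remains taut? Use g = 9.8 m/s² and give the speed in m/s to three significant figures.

At the top, both weight mg and T point toward the centre: T + mg = mv²/r.
At minimum speed T → 0, so mg = mv_min²/r ⇒ v_min = √(g r) = √(9.8 × 1.26) = 3.514 m/s.

3.51 m/s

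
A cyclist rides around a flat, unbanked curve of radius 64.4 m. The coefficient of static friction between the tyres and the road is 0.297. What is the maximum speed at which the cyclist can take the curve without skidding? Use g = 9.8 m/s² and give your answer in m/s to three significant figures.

13.7 m/s

Friction provides the centripetal force on a flat curve. At maximum speed it is at its limiting value: μ_s m g = m v²/r.
Mass cancels: v_max = √(μ_s g r) = √(0.297 × 9.8 × 64.4) = √187.4 = 13.69 m/s.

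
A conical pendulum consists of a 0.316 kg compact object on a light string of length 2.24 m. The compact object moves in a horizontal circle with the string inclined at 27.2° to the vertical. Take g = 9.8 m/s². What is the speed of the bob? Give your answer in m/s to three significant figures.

2.27 m/s

The radius of the circle is r = L sinθ = 2.24 × sin 27.2° = 1.024 m.
Horizontally T sinθ = mv²/r and vertically T cosθ = mg, so tanθ = v²/(rg).
v = √(r g tanθ) = √(1.024 × 9.8 × 0.5139) = √5.157 = 2.271 m/s.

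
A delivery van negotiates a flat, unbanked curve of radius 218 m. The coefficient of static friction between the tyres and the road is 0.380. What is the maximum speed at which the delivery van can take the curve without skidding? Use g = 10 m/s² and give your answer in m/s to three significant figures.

28.8 m/s

Friction provides the centripetal force on a flat curve. At maximum speed it is at its limiting value: μ_s m g = m v²/r.
Mass cancels: v_max = √(μ_s g r) = √(0.380 × 10.0 × 218) = √828.4 = 28.78 m/s.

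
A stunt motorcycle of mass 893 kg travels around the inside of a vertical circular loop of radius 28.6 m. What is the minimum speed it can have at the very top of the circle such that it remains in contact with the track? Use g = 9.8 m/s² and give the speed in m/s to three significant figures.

At the highest point the centre is directly below, so both the weight and N act inward: N + mg = mv²/r.
At minimum speed N → 0, so mg = mv_min²/r ⇒ v_min = √(g r) = √(9.8 × 28.6) = 16.74 m/s.

16.7 m/s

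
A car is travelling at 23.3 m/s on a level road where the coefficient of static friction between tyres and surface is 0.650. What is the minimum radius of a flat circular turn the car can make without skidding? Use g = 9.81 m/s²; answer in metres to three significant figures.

At the limit, μ_s m g = m v²/r, so r_min = v²/(μ_s g) = (23.3)²/(0.650 × 9.81) = 542.9/6.377 = 85.14 m.

85.1 m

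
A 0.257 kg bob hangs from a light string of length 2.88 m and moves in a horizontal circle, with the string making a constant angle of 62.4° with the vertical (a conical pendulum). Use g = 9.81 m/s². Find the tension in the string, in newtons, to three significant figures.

5.44 N

Vertically the bob has no acceleration, so T cosθ = mg.
T = mg/cosθ = 0.257 × 9.81 / cos 62.4° = 2.521/0.4633 = 5.442 N.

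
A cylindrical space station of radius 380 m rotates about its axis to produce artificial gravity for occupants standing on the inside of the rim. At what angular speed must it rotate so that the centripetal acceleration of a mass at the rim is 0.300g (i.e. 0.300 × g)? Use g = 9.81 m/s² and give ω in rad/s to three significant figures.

Centripetal acceleration a_c = ω²r. Setting ω²r = 0.300g:
ω = √(0.300g / r) = √(0.300 × 9.81 / 380) = √0.007745 = 0.08800 rad/s.

0.0880 rad/s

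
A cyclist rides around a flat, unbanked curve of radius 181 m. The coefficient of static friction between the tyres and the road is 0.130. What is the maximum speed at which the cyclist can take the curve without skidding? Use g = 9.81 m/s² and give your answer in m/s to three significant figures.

The only inward force on a level bend is static friction, so at the limit f_s = μ_s N = μ_s m g = m v²/r.
Mass cancels: v_max = √(μ_s g r) = √(0.130 × 9.81 × 181) = √230.8 = 15.19 m/s.

15.2 m/s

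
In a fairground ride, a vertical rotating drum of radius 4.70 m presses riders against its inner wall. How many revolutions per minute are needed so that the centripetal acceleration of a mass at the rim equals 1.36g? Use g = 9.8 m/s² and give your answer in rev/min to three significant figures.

Require ω²r = 1.36g, so ω = √(1.36 × 9.8/4.70) = 1.684 rad/s.
In rev/min: ω × 60/(2π) = 1.684 × 60/(2π) = 16.08 rev/min.

16.1 rev/min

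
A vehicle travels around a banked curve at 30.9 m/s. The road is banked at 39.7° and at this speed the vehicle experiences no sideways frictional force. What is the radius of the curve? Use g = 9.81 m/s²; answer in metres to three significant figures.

Frictionless banking: tanθ = v²/(rg), so r = v²/(g tanθ).
r = (30.9)²/(9.81 × tan 39.7°) = 954.8/(9.81 × 0.8302) = 954.8/8.144 = 117.2 m.

117 m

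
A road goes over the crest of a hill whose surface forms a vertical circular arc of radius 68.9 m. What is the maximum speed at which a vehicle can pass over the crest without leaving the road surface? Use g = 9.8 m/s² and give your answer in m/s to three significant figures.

At the crest the centre of the circle is below the vehicle, so the net downward (centripetal) force is mg − N = mv²/r.
The vehicle leaves the road when N → 0, giving v_max = √(g r) = √(9.8 × 68.9) = 25.98 m/s.

26.0 m/s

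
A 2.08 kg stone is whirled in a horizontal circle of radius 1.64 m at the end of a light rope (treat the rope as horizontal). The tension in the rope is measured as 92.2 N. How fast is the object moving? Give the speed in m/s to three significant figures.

8.53 m/s

T = m v²/r ⇒ v = √(T r / m) = √(92.2 × 1.64 / 2.08) = √72.70 = 8.526 m/s.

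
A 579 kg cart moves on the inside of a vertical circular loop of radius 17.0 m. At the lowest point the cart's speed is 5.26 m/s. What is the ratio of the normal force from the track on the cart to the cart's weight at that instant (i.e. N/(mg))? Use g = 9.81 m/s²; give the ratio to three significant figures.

At the bottom, N − mg = mv²/r, so N = m(v²/r + g) and N/(mg) = v²/(rg) + 1 = (5.26)²/(17.0 × 9.81) + 1 = 0.1659 + 1 = 1.166.

1.17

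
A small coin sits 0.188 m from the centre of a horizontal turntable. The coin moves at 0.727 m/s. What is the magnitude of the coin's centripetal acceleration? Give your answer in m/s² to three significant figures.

a_c = v²/r = (0.7270)²/0.188 = 0.5285/0.188 = 2.811 m/s².

2.81 m/s²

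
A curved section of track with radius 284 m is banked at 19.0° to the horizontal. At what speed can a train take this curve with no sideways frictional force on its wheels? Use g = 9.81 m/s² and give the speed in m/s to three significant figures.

31.0 m/s

On a frictionless banked curve, N sinθ = mv²/r and N cosθ = mg, so tanθ = v²/(rg).
v = √(r g tanθ) = √(284 × 9.81 × tan 19.0°) = √(284 × 9.81 × 0.3443) = √959.3 = 30.97 m/s.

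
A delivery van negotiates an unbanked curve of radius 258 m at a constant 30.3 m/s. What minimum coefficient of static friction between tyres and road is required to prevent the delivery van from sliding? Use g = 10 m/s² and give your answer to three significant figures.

0.356

Friction provides the centripetal force: μ_s m g = m v²/r, so μ_s = v²/(g r) = (30.30)²/(10.0 × 258) = 918.1/2580 = 0.3558.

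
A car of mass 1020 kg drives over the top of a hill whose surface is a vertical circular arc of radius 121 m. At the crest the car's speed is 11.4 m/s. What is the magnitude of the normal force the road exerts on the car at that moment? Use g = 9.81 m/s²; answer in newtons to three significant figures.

At the crest the centripetal acceleration points downward (toward the centre of the arc), so mg − N = mv²/r.
N = m(g − v²/r) = 1020 × (9.81 − (11.4)²/121) = 1020 × (9.81 − 1.074) = 1020 × 8.736 = 8911 N.

8910 N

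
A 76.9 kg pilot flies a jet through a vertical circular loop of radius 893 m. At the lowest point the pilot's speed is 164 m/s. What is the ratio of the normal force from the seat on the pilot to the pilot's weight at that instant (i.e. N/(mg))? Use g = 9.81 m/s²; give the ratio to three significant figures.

4.07

At the bottom, N − mg = mv²/r, so N = m(v²/r + g) and N/(mg) = v²/(rg) + 1 = (164)²/(893 × 9.81) + 1 = 3.070 + 1 = 4.070.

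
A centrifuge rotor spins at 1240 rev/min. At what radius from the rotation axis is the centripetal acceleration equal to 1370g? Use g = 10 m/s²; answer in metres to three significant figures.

ω = 1240 rev/min × 2π/60 = 129.9 rad/s.
a_c = ω²r = 1370g ⇒ r = 1370 × 10.0 / (129.9)² = 13700/16860 = 0.8125 m.

0.812 m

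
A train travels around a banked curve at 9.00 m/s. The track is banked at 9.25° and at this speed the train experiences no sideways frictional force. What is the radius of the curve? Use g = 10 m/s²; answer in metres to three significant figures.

Frictionless banking: tanθ = v²/(rg), so r = v²/(g tanθ).
r = (9.00)²/(10.0 × tan 9.25°) = 81.00/(10.0 × 0.1629) = 81.00/1.629 = 49.74 m.

49.7 m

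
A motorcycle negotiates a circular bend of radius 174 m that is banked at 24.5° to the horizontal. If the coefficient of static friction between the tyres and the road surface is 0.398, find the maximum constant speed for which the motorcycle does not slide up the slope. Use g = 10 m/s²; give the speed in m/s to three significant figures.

At the maximum speed, friction acts down the slope at its limiting value f = μN. Radially (horizontal, toward centre): N sinθ + μN cosθ = mv²/r. Vertically: N cosθ − μN sinθ = mg.
Dividing: v² = r g (sinθ + μcosθ)/(cosθ − μsinθ).
sinθ + μcosθ = 0.4147 + 0.398×0.9100 = 0.7769; cosθ − μsinθ = 0.9100 − 0.398×0.4147 = 0.7449.
v² = 174 × 10.0 × 0.7769/0.7449 = 1815 m²/s², so v = 42.60 m/s.

42.6 m/s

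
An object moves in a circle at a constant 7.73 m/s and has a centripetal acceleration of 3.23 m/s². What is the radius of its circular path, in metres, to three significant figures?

18.5 m

a_c = v²/r ⇒ r = v²/a_c = (7.73)²/3.23 = 59.75/3.23 = 18.50 m.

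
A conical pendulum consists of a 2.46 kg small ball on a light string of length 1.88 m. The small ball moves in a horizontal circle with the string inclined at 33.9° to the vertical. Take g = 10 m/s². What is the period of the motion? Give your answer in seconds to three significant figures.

r = L sinθ = 1.049 m. From T sinθ = mω²r and T cosθ = mg: tanθ = ω²r/g, so ω² = g tanθ / r = g/(L cosθ).
ω = √(g/(L cosθ)) = √(10.0/(1.88 × 0.8300)) = √6.409 = 2.532 rad/s.
Period = 2π/ω = 2.482 s.

2.48 s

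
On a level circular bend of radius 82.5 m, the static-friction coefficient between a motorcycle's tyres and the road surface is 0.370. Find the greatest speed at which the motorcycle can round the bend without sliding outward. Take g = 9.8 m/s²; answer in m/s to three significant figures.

The only inward force on a level bend is static friction, so at the limit f_s = μ_s N = μ_s m g = m v²/r.
Mass cancels: v_max = √(μ_s g r) = √(0.370 × 9.8 × 82.5) = √299.1 = 17.30 m/s.

17.3 m/s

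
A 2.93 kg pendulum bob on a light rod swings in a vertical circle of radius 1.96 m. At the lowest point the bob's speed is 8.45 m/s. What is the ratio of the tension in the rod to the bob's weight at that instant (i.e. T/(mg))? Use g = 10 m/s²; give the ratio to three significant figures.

At the bottom, T − mg = mv²/r, so T = m(v²/r + g) and T/(mg) = v²/(rg) + 1 = (8.45)²/(1.96 × 10.0) + 1 = 3.643 + 1 = 4.643.

4.64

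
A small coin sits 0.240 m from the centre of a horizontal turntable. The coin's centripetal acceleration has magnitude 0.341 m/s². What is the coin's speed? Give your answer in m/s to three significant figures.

0.286 m/s

a_c = v²/r ⇒ v = √(a_c · r) = √(0.341 × 0.240) = √0.08184 = 0.2861 m/s.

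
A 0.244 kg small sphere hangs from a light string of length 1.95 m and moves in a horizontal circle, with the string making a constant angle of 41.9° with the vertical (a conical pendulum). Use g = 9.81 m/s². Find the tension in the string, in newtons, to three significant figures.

Vertically the bob has no acceleration, so T cosθ = mg.
T = mg/cosθ = 0.244 × 9.81 / cos 41.9° = 2.394/0.7443 = 3.216 N.

3.22 N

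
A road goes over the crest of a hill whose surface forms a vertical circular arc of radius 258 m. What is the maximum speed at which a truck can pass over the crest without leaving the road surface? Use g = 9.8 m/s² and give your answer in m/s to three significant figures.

50.3 m/s

At the crest the centre of the circle is below the truck, so the net downward (centripetal) force is mg − N = mv²/r.
The truck leaves the road when N → 0, giving v_max = √(g r) = √(9.8 × 258) = 50.28 m/s.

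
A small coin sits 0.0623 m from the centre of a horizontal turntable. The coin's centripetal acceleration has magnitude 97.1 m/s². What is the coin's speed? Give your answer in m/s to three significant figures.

2.46 m/s

a_c = v²/r ⇒ v = √(a_c · r) = √(97.1 × 0.0623) = √6.049 = 2.460 m/s.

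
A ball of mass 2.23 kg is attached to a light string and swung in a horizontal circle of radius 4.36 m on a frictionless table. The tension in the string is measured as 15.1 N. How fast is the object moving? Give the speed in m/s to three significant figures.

5.43 m/s

T = m v²/r ⇒ v = √(T r / m) = √(15.1 × 4.36 / 2.23) = √29.52 = 5.433 m/s.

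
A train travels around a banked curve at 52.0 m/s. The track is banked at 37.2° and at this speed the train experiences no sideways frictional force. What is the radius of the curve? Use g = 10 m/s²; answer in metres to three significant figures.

Frictionless banking: tanθ = v²/(rg), so r = v²/(g tanθ).
r = (52.0)²/(10.0 × tan 37.2°) = 2704/(10.0 × 0.7590) = 2704/7.590 = 356.2 m.

356 m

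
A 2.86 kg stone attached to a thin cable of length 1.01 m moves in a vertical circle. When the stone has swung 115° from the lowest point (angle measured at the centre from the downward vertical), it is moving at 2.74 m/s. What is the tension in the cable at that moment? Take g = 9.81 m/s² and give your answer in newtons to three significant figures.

Take the radial direction toward the centre of the circle as positive. The component of the weight along the string toward the centre is −mg cos φ (φ measured from the bottom), so Newton's second law along the string gives T − mg cos φ = m v²/r.
cos 115° = -0.4226, so T = m(v²/r + g cos φ) = 2.86 × ((2.74)²/1.01 + 9.81 × -0.4226) = 2.86 × (7.433 + (-4.146)) = 2.86 × 3.287 = 9.402 N.

9.40 N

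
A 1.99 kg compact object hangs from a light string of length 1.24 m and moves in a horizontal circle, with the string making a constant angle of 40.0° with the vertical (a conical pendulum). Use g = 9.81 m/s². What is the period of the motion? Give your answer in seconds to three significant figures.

1.96 s

r = L sinθ = 0.7971 m. From T sinθ = mω²r and T cosθ = mg: tanθ = ω²r/g, so ω² = g tanθ / r = g/(L cosθ).
ω = √(g/(L cosθ)) = √(9.81/(1.24 × 0.7660)) = √10.33 = 3.214 rad/s.
Period = 2π/ω = 1.955 s.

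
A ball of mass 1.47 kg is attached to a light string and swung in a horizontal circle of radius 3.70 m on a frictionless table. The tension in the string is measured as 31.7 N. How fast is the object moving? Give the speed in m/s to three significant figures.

8.93 m/s

T = m v²/r ⇒ v = √(T r / m) = √(31.7 × 3.70 / 1.47) = √79.79 = 8.932 m/s.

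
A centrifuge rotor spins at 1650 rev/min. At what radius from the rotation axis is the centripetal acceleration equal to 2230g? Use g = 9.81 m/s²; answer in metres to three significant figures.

ω = 1650 rev/min × 2π/60 = 172.8 rad/s.
a_c = ω²r = 2230g ⇒ r = 2230 × 9.81 / (172.8)² = 21880/29860 = 0.7327 m.

0.733 m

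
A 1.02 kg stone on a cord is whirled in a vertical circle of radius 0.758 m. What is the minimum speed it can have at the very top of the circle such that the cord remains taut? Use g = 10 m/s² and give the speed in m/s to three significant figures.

2.75 m/s

At the highest point the centre is directly below, so both the weight and T act inward: T + mg = mv²/r.
At minimum speed T → 0, so mg = mv_min²/r ⇒ v_min = √(g r) = √(10.0 × 0.758) = 2.753 m/s.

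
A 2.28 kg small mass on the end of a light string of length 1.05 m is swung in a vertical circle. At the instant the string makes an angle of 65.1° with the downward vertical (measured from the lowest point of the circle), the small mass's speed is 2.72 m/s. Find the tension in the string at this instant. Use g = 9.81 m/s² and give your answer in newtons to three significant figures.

25.5 N

Take the radial direction toward the centre of the circle as positive. The component of the weight along the string toward the centre is −mg cos φ (φ measured from the bottom), so Newton's second law along the string gives T − mg cos φ = m v²/r.
cos 65.1° = 0.4210, so T = m(v²/r + g cos φ) = 2.28 × ((2.72)²/1.05 + 9.81 × 0.4210) = 2.28 × (7.046 + (4.130)) = 2.28 × 11.18 = 25.48 N.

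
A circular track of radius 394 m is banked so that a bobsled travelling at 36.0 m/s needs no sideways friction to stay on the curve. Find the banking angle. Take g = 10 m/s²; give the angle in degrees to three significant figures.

18.2°

For a frictionless banked turn: horizontally N sinθ = mv²/r and vertically N cosθ = mg.
Dividing: tanθ = v²/(r g) = (36.0)²/(394 × 10.0) = 1296/3940 = 0.3289.
θ = arctan(0.3289) = 18.21°.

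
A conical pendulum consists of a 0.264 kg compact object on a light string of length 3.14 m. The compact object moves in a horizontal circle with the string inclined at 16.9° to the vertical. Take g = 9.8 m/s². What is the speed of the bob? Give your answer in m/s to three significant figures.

The radius of the circle is r = L sinθ = 3.14 × sin 16.9° = 0.9128 m.
Horizontally T sinθ = mv²/r and vertically T cosθ = mg, so tanθ = v²/(rg).
v = √(r g tanθ) = √(0.9128 × 9.8 × 0.3038) = √2.718 = 1.649 m/s.

1.65 m/s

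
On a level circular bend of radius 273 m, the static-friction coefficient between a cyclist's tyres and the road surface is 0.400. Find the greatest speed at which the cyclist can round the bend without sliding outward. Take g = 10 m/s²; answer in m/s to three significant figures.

33.0 m/s

On a flat curve, static friction is the only horizontal force, so it must supply the full centripetal force: μ_s m g = m v²/r.
Mass cancels: v_max = √(μ_s g r) = √(0.400 × 10.0 × 273) = √1092 = 33.05 m/s.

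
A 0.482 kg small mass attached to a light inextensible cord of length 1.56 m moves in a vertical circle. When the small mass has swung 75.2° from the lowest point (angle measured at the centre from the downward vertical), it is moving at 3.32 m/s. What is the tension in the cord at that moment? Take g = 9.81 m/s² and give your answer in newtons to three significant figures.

4.61 N

Take the radial direction toward the centre of the circle as positive. The component of the weight along the string toward the centre is −mg cos φ (φ measured from the bottom), so Newton's second law along the string gives T − mg cos φ = m v²/r.
cos 75.2° = 0.2554, so T = m(v²/r + g cos φ) = 0.482 × ((3.32)²/1.56 + 9.81 × 0.2554) = 0.482 × (7.066 + (2.506)) = 0.482 × 9.572 = 4.613 N.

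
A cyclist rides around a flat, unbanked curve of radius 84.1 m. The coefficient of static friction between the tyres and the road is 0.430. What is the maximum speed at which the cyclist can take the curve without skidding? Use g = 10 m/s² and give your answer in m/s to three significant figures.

The only inward force on a level bend is static friction, so at the limit f_s = μ_s N = μ_s m g = m v²/r.
Mass cancels: v_max = √(μ_s g r) = √(0.430 × 10.0 × 84.1) = √361.6 = 19.02 m/s.

19.0 m/s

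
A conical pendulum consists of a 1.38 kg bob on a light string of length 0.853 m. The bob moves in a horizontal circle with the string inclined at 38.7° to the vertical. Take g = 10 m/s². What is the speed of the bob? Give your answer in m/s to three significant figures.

2.07 m/s

The radius of the circle is r = L sinθ = 0.853 × sin 38.7° = 0.5333 m.
Horizontally T sinθ = mv²/r and vertically T cosθ = mg, so tanθ = v²/(rg).
v = √(r g tanθ) = √(0.5333 × 10.0 × 0.8012) = √4.273 = 2.067 m/s.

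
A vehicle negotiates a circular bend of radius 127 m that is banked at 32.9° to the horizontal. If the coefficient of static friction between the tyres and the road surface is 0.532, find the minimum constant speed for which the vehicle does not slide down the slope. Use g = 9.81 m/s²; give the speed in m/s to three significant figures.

10.3 m/s

At the minimum speed, friction acts up the slope at its limiting value f = μN. Radially (horizontal, toward centre): N sinθ − μN cosθ = mv²/r. Vertically: N cosθ + μN sinθ = mg.
Dividing: v² = r g (sinθ − μcosθ)/(cosθ + μsinθ).
sinθ − μcosθ = 0.5432 − 0.532×0.8396 = 0.09650; cosθ + μsinθ = 0.8396 + 0.532×0.5432 = 1.129.
v² = 127 × 9.81 × 0.09650/1.129 = 106.5 m²/s², so v = 10.32 m/s.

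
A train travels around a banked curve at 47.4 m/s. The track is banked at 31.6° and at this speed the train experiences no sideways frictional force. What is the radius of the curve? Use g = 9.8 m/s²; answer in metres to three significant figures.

Frictionless banking: tanθ = v²/(rg), so r = v²/(g tanθ).
r = (47.4)²/(9.8 × tan 31.6°) = 2247/(9.8 × 0.6152) = 2247/6.029 = 372.7 m.

373 m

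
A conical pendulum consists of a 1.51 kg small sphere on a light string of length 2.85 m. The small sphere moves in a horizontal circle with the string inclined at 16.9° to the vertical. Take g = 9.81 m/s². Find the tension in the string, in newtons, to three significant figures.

Vertically the bob has no acceleration, so T cosθ = mg.
T = mg/cosθ = 1.51 × 9.81 / cos 16.9° = 14.81/0.9568 = 15.48 N.

15.5 N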